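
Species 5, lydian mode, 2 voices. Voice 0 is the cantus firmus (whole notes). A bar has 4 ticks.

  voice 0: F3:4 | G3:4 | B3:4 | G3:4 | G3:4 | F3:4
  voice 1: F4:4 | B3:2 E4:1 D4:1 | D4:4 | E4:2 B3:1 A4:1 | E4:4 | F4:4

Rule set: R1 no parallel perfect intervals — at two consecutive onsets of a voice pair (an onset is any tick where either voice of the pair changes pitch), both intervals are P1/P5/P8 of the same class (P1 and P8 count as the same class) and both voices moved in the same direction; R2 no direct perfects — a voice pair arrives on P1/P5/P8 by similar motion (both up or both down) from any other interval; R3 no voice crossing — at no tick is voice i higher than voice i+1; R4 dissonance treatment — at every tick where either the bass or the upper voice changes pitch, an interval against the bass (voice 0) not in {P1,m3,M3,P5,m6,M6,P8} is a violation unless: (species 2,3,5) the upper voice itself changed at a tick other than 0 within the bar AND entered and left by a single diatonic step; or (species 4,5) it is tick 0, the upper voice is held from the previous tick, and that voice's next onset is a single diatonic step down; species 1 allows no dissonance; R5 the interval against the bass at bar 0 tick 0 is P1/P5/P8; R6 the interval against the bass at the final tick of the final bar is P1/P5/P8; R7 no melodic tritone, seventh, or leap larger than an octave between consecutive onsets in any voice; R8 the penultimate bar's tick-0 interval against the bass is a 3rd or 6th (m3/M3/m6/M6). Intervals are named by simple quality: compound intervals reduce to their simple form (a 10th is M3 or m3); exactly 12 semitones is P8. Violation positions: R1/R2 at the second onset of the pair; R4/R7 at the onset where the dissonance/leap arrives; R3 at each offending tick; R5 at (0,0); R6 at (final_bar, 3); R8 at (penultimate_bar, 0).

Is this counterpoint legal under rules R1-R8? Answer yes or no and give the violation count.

No (3 violations)

bar 0: v0=F3 v1=F4 (P8)
bar 1: v0=G3 v1=B3 (M3)
bar 2: v0=B3 v1=D4 (m3)
bar 3: v0=G3 v1=E4 (M6)
bar 4: v0=G3 v1=E4 (M6)
bar 5: v0=F3 v1=F4 (P8)
  R7 @ bar1.0: F4->B3 leap 6st
  R4 @ bar3.3: G3/A4 M2 untreated
  R7 @ bar3.3: B3->A4 leap 10st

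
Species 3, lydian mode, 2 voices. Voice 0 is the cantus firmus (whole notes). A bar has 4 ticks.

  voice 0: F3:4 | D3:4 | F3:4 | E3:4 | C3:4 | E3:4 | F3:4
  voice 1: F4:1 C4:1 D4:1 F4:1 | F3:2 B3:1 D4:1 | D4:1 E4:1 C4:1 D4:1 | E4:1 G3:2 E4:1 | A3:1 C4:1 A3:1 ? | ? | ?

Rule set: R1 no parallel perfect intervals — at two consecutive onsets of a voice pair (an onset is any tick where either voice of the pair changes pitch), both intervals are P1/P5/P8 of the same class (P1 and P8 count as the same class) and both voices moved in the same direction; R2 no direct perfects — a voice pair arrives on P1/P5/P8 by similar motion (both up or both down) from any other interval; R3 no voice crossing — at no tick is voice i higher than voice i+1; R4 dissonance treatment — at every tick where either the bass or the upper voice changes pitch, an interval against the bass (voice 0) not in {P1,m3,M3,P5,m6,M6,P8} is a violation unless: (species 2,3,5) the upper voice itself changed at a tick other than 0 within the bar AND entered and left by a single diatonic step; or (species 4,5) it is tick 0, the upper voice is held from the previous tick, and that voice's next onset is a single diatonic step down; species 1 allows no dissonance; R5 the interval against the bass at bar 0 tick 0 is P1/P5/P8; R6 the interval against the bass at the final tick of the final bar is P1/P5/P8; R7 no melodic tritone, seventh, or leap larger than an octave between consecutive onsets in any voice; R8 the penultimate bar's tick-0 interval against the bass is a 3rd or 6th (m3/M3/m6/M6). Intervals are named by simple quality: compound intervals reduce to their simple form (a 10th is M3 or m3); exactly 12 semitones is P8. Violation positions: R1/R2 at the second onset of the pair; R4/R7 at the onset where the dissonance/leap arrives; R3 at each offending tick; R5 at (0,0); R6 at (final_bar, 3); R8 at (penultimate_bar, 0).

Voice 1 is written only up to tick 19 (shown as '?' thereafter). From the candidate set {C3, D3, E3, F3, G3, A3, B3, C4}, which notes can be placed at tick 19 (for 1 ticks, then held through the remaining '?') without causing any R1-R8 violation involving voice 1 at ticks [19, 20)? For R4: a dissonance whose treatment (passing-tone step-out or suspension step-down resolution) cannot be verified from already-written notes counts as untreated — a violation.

{A3, C3, C4, E3, G3}

C3: legal
D3: violates R4
E3: legal
F3: violates R4
G3: legal
A3: legal
B3: violates R4
C4: legal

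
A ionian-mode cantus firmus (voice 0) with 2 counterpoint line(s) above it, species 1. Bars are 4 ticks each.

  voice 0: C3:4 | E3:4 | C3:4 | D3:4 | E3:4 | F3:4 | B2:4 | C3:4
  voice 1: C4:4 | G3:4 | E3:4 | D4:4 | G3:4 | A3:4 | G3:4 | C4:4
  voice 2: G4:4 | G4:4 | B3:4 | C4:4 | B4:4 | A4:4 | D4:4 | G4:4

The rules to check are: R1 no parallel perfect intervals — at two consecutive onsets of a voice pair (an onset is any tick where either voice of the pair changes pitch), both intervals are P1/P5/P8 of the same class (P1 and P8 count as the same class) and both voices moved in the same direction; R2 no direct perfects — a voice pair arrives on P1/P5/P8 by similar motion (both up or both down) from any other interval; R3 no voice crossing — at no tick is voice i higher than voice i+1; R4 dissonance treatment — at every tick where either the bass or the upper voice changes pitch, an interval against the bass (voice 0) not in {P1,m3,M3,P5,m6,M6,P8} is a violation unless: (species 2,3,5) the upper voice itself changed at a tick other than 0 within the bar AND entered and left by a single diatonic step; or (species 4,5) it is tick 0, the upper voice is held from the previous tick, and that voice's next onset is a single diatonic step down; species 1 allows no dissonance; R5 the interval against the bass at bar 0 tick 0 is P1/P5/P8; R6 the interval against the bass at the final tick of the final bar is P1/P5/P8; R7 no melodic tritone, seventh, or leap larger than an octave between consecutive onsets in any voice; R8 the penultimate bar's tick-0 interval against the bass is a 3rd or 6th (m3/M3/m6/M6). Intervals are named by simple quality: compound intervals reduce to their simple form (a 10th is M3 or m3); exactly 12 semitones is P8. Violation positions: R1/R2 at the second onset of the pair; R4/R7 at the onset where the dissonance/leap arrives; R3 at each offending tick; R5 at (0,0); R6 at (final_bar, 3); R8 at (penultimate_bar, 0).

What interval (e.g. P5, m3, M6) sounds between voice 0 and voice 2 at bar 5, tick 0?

voice 0=F3 voice 2=A4 -> M3

M3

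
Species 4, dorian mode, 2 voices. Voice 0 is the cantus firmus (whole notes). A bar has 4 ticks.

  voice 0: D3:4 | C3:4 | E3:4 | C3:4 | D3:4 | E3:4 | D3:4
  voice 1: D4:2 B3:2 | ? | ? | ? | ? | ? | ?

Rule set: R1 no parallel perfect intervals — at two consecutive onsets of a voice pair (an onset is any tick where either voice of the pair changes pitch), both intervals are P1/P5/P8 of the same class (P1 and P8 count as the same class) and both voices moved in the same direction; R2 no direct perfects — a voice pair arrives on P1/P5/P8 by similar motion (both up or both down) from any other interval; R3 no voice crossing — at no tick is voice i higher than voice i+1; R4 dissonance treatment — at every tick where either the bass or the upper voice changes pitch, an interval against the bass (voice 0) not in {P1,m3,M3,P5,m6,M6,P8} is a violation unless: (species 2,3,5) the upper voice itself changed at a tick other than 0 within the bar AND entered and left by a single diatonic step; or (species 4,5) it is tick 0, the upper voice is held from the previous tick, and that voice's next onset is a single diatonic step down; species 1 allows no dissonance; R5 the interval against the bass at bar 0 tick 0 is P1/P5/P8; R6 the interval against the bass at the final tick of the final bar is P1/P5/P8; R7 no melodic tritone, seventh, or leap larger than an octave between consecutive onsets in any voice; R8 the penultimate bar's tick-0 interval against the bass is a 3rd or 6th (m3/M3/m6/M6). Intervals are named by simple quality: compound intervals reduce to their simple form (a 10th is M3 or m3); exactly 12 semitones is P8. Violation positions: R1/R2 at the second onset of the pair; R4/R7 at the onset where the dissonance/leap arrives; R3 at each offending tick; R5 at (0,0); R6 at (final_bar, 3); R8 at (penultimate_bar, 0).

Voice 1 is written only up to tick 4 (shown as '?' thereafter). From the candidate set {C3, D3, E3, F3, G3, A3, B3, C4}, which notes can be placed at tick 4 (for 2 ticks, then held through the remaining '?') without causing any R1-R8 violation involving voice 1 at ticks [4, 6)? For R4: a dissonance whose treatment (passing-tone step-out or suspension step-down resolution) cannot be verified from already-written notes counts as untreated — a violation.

{A3, C4, E3}

C3: violates R2,R7
D3: violates R4
E3: legal
F3: violates R4,R7
G3: violates R2
A3: legal
B3: violates R4
C4: legal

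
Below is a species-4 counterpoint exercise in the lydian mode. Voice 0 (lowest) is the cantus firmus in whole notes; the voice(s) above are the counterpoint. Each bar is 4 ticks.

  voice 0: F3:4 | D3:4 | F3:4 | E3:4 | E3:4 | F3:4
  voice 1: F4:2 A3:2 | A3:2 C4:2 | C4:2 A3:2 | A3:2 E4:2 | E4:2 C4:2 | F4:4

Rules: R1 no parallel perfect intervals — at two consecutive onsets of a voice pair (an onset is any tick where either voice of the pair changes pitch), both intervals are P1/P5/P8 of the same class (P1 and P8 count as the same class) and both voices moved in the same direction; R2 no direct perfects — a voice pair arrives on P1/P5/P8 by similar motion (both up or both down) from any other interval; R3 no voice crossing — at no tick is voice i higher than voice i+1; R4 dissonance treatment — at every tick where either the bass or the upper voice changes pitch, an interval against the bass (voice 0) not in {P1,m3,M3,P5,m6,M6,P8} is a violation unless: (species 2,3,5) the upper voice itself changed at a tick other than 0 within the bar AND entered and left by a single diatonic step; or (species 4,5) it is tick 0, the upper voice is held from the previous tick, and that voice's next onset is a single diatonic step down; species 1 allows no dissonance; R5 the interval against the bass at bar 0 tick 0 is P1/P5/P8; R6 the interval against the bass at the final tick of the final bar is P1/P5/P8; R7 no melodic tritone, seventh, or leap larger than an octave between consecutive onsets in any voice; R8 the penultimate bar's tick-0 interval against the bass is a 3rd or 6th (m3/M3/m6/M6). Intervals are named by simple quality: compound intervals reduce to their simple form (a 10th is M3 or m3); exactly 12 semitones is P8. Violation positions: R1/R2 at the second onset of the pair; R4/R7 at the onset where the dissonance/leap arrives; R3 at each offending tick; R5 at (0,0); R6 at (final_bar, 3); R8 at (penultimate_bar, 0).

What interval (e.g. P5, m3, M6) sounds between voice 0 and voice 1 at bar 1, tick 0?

P5

voice 0=D3 voice 1=A3 -> P5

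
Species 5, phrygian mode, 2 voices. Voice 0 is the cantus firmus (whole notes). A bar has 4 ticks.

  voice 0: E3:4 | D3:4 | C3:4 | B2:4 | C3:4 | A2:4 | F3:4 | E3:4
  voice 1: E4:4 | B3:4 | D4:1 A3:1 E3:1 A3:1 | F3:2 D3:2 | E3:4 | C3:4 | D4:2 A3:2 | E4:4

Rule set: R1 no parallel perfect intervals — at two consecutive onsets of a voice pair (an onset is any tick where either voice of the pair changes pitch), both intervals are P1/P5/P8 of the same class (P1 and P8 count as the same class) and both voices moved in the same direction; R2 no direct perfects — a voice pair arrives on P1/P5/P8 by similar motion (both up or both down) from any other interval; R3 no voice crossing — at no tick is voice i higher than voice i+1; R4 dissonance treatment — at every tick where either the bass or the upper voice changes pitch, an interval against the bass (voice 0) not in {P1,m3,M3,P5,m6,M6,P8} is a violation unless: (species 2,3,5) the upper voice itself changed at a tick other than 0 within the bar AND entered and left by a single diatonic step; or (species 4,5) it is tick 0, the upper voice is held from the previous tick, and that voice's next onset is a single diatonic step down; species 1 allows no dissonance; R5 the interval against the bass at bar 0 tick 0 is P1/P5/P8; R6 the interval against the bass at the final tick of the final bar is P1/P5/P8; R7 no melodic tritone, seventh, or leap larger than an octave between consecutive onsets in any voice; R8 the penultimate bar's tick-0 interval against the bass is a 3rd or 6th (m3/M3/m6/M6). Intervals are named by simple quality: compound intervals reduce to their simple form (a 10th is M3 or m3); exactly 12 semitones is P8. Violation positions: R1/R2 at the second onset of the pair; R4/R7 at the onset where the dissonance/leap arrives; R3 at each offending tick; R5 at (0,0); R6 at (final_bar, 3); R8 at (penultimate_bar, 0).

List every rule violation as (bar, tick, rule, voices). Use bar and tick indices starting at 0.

(2, 0, R4, (0, 1))
(3, 0, R4, (0, 1))
(6, 0, R7, (1,))

bar 0: v0=E3 v1=E4 downbeat P8
bar 1: v0=D3 v1=B3 downbeat M6
bar 2: v0=C3 v1=D4 downbeat M2
bar 3: v0=B2 v1=F3 downbeat TT
bar 4: v0=C3 v1=E3 downbeat M3
bar 5: v0=A2 v1=C3 downbeat m3
bar 6: v0=F3 v1=D4 downbeat M6
bar 7: v0=E3 v1=E4 downbeat P8
  -> R4 @ bar 2 tick 0 v(0, 1): C3/D4 M2 untreated
  -> R4 @ bar 3 tick 0 v(0, 1): B2/F3 TT untreated
  -> R7 @ bar 6 tick 0 v(1,): C3->D4 leap 14st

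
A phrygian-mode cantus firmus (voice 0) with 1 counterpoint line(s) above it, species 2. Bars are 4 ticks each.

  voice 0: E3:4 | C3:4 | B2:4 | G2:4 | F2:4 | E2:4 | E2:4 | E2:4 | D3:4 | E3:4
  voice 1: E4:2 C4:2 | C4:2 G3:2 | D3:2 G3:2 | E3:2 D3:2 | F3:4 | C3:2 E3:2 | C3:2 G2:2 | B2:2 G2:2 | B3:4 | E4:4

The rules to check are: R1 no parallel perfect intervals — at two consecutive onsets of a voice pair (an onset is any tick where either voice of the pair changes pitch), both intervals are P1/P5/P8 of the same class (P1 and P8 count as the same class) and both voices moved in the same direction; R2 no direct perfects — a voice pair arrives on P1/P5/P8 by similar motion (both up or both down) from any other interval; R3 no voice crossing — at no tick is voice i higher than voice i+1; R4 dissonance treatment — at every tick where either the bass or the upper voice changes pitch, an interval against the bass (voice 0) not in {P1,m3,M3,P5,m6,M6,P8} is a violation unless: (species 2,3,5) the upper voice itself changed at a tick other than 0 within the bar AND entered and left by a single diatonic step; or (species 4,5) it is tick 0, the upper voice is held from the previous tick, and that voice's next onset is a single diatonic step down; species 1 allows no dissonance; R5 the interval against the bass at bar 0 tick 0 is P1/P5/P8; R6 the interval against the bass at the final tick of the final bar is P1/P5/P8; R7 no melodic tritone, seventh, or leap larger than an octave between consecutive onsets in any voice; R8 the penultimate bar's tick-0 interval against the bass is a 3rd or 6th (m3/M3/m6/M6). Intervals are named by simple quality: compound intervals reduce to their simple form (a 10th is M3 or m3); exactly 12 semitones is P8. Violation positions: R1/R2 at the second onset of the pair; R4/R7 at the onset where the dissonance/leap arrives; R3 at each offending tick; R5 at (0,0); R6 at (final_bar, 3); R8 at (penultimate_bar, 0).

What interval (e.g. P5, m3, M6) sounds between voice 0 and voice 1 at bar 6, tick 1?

m6

voice 0=E2 voice 1=C3 -> m6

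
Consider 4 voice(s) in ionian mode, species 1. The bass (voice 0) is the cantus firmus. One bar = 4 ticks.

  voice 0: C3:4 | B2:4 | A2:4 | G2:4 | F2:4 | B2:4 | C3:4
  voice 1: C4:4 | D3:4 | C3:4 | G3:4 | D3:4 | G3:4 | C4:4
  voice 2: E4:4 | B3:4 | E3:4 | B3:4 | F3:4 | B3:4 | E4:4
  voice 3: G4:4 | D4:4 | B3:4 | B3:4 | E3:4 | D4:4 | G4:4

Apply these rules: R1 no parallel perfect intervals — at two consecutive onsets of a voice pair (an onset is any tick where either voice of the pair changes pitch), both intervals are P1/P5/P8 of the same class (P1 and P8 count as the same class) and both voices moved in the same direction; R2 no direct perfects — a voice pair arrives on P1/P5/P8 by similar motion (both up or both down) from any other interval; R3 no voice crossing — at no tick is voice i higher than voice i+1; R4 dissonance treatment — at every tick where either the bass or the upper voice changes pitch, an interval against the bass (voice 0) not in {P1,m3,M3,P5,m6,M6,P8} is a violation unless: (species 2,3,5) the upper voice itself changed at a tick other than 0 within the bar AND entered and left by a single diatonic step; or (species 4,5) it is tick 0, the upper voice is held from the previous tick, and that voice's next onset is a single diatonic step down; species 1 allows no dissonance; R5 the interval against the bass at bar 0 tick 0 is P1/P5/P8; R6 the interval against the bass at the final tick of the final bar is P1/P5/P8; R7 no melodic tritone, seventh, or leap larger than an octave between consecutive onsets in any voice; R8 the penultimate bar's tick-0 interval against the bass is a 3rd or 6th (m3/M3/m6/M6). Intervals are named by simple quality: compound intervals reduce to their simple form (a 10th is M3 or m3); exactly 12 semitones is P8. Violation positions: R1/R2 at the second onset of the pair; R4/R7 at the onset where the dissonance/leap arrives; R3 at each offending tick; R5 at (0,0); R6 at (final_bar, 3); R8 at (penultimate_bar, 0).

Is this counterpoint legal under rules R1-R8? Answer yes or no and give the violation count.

bar 0: v0=C3 v1=C4 v2=E4 v3=G4 (P5)
bar 1: v0=B2 v1=D3 v2=B3 v3=D4 (m3)
bar 2: v0=A2 v1=C3 v2=E3 v3=B3 (M2)
bar 3: v0=G2 v1=G3 v2=B3 v3=B3 (M3)
bar 4: v0=F2 v1=D3 v2=F3 v3=E3 (M7)
bar 5: v0=B2 v1=G3 v2=B3 v3=D4 (m3)
bar 6: v0=C3 v1=C4 v2=E4 v3=G4 (P5)
  R5 @ bar0.0: opens on M3
  R2 @ bar1.0: C3/E4 M3 -> B2/B3 P8 similar
  R2 @ bar1.0: C4/G4 P5 -> D3/D4 P8 similar
  R7 @ bar1.0: C4->D3 leap 10st
  R2 @ bar2.0: B2/B3 P8 -> A2/E3 P5 similar
  R2 @ bar2.0: B3/D4 m3 -> E3/B3 P5 similar
  R4 @ bar2.0: A2/B3 M2 untreated
  R2 @ bar4.0: G2/B3 M3 -> F2/F3 P8 similar
  R3 @ bar4.0: F3 above E3
  R4 @ bar4.0: F2/E3 M7 untreated
  R7 @ bar4.0: B3->F3 leap 6st
  R3 @ bar4.1: F3 above E3
  R3 @ bar4.2: F3 above E3
  R3 @ bar4.3: F3 above E3
  R1 @ bar5.0: F2/F3 P8 -> B2/B3 P8 similar
  R2 @ bar5.0: D3/E3 M2 -> G3/D4 P5 similar
  R7 @ bar5.0: F2->B2 leap 6st
  R7 @ bar5.0: F3->B3 leap 6st
  R7 @ bar5.0: E3->D4 leap 10st
  R8 @ bar5.0: penult P8 not 3rd/6th
  R1 @ bar6.0: G3/D4 P5 -> C4/G4 P5 similar
  R2 @ bar6.0: B2/G3 m6 -> C3/C4 P8 similar
  R2 @ bar6.0: B2/D4 m3 -> C3/G4 P5 similar
  R6 @ bar6.3: closes on M3

No (24 violations)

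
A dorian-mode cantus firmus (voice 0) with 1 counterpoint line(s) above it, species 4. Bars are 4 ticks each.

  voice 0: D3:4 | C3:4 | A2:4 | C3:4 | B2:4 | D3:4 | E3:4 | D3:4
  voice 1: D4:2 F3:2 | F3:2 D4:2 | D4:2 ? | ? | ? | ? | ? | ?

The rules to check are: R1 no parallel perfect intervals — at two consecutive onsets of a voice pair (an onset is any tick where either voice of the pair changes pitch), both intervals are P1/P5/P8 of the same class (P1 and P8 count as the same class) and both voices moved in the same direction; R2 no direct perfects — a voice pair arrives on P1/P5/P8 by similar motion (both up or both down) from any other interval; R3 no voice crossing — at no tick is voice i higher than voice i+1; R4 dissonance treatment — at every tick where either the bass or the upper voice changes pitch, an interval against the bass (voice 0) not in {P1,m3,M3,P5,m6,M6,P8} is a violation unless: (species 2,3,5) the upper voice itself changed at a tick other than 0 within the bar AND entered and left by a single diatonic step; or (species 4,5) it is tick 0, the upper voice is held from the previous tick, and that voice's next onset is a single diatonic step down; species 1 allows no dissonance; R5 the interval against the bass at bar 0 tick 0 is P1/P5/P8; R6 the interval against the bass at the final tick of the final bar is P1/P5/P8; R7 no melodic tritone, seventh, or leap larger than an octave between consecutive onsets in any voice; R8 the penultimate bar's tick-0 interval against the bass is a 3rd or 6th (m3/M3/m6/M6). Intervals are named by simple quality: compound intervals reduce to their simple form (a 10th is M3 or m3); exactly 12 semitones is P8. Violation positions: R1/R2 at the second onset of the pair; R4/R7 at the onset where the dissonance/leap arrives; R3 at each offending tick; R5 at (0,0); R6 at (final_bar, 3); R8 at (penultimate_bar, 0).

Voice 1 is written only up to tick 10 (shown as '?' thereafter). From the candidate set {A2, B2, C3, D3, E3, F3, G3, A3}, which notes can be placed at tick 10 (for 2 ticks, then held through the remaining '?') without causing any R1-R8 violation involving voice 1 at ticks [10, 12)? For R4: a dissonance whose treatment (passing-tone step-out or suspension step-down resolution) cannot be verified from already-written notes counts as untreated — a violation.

{A3, F3}

A2: violates R7
B2: violates R4,R7
C3: violates R7
D3: violates R4
E3: violates R7
F3: legal
G3: violates R4
A3: legal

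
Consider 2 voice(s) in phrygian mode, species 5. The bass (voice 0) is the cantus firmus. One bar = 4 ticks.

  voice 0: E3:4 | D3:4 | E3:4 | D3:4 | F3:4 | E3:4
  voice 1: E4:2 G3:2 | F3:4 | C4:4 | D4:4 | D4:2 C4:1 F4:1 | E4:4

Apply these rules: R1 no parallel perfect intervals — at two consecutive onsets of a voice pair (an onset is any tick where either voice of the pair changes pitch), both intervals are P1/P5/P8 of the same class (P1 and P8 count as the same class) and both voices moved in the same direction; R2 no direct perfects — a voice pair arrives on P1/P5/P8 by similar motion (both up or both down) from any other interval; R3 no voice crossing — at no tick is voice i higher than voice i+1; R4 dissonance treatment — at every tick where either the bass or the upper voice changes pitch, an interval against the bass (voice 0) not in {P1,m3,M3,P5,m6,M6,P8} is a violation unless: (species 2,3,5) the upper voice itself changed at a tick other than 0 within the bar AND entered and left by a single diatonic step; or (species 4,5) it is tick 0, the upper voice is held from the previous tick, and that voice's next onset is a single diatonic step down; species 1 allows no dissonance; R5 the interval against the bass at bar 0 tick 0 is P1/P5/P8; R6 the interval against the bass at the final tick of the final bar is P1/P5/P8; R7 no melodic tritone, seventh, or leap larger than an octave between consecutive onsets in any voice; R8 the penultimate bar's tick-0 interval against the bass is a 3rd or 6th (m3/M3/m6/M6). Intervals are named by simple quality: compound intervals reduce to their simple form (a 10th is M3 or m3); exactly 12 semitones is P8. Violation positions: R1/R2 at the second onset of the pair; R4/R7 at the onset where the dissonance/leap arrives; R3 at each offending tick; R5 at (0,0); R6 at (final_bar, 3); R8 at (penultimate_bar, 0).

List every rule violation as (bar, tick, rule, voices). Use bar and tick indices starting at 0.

(5, 0, R1, (0, 1))

bar 0: v0=E3 v1=E4 downbeat P8
bar 1: v0=D3 v1=F3 downbeat m3
bar 2: v0=E3 v1=C4 downbeat m6
bar 3: v0=D3 v1=D4 downbeat P8
bar 4: v0=F3 v1=D4 downbeat M6
bar 5: v0=E3 v1=E4 downbeat P8
  -> R1 @ bar 5 tick 0 v(0, 1): F3/F4 P8 -> E3/E4 P8 similar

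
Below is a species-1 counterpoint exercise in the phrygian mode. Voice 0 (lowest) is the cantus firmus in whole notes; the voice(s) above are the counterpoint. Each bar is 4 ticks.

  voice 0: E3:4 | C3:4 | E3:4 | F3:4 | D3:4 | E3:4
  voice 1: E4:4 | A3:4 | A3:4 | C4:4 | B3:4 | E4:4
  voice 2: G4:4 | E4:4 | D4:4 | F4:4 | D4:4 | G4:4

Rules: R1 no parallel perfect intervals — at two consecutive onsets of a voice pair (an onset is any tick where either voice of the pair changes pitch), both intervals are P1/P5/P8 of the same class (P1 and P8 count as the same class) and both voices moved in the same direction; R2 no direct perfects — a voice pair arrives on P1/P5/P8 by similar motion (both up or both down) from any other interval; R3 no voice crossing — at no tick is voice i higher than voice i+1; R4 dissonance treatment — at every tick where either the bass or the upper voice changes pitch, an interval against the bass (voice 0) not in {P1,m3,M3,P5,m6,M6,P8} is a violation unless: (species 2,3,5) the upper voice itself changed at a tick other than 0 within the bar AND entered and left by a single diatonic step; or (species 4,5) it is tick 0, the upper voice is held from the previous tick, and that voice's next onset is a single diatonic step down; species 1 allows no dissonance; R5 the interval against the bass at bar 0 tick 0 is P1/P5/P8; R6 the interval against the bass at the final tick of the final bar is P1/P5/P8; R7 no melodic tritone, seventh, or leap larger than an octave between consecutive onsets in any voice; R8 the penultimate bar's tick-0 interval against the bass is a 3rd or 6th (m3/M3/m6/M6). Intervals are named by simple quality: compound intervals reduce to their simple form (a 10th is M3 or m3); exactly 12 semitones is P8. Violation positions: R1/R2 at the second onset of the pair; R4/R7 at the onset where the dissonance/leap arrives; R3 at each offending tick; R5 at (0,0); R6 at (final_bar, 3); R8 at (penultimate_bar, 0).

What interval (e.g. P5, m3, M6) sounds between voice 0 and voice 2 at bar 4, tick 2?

voice 0=D3 voice 2=D4 -> P8

P8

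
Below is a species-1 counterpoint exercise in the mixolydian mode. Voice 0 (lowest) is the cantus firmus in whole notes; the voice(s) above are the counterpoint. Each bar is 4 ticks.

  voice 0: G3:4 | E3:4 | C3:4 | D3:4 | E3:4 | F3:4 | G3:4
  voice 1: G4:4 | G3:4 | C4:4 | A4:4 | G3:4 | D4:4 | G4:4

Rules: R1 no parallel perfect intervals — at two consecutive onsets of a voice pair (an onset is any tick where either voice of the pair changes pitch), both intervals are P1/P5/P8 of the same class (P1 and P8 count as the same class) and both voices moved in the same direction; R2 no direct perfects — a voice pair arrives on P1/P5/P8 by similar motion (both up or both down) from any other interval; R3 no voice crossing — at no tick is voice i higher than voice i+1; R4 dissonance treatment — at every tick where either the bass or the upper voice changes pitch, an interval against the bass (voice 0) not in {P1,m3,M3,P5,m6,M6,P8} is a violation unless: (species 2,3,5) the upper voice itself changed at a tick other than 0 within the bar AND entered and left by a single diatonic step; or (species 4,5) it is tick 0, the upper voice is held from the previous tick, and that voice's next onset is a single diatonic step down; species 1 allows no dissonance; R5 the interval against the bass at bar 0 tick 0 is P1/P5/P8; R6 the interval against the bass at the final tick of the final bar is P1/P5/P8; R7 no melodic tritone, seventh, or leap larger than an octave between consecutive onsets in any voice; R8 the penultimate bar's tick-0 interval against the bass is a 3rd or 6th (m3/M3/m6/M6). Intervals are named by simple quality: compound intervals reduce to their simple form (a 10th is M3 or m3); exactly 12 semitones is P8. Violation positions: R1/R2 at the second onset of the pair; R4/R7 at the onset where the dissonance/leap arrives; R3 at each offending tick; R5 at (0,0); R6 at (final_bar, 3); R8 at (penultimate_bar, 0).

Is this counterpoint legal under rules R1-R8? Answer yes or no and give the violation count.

bar 0: v0=G3 v1=G4 (P8)
bar 1: v0=E3 v1=G3 (m3)
bar 2: v0=C3 v1=C4 (P8)
bar 3: v0=D3 v1=A4 (P5)
bar 4: v0=E3 v1=G3 (m3)
bar 5: v0=F3 v1=D4 (M6)
bar 6: v0=G3 v1=G4 (P8)
  R2 @ bar3.0: C3/C4 P8 -> D3/A4 P5 similar
  R7 @ bar4.0: A4->G3 leap 14st
  R2 @ bar6.0: F3/D4 M6 -> G3/G4 P8 similar

No (3 violations)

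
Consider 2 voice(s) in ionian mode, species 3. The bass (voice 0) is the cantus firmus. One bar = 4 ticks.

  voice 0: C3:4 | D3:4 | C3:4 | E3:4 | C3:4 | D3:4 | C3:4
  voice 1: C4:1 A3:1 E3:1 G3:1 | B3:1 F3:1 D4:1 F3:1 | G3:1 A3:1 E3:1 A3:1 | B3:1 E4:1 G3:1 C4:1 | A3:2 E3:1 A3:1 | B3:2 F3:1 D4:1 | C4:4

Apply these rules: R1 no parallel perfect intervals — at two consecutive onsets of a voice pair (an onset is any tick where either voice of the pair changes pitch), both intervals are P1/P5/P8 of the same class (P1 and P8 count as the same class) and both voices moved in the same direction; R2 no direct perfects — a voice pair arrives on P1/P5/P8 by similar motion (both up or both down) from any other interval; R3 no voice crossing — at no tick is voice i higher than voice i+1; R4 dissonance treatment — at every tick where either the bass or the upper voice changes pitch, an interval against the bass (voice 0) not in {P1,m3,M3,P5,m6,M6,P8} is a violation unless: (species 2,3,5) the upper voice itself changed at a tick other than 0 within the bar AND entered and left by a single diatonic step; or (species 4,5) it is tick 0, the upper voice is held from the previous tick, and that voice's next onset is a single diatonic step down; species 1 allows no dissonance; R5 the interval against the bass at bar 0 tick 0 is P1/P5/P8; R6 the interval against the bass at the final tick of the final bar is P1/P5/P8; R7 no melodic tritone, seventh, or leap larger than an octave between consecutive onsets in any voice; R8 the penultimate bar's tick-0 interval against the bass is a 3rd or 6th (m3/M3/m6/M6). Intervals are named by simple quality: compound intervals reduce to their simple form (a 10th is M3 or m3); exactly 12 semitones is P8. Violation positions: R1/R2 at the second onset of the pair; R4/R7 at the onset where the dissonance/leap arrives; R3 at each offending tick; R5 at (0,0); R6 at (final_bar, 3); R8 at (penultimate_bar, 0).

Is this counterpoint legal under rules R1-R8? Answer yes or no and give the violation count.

No (4 violations)

bar 0: v0=C3 v1=C4 (P8)
bar 1: v0=D3 v1=B3 (M6)
bar 2: v0=C3 v1=G3 (P5)
bar 3: v0=E3 v1=B3 (P5)
bar 4: v0=C3 v1=A3 (M6)
bar 5: v0=D3 v1=B3 (M6)
bar 6: v0=C3 v1=C4 (P8)
  R7 @ bar1.1: B3->F3 leap 6st
  R2 @ bar3.0: C3/A3 M6 -> E3/B3 P5 similar
  R7 @ bar5.2: B3->F3 leap 6st
  R1 @ bar6.0: D3/D4 P8 -> C3/C4 P8 similar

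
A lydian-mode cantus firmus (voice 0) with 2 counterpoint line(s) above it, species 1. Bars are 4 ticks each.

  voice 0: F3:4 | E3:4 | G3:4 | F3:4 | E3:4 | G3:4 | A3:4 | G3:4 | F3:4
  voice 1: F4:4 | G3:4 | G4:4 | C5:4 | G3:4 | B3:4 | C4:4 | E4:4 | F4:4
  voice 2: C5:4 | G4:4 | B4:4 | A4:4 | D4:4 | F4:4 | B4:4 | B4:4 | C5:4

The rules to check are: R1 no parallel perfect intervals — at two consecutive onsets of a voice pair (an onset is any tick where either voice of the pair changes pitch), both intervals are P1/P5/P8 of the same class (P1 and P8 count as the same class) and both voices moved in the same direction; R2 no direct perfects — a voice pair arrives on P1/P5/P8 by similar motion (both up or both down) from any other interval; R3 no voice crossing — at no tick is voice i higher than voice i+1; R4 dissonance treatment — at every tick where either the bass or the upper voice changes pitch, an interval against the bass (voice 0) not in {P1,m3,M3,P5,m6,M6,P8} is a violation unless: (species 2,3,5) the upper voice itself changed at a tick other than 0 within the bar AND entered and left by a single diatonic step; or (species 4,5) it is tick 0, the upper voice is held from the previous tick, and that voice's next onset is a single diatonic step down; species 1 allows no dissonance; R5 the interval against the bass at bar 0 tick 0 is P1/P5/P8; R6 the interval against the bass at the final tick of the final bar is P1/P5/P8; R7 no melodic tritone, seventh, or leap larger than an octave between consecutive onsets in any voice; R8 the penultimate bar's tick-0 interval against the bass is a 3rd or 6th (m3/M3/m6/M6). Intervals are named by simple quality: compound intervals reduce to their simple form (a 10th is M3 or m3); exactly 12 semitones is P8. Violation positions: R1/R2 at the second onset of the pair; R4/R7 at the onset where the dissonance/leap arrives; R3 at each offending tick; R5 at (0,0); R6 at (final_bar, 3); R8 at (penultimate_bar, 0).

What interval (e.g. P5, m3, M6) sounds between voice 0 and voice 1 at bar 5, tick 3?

M3

voice 0=G3 voice 1=B3 -> M3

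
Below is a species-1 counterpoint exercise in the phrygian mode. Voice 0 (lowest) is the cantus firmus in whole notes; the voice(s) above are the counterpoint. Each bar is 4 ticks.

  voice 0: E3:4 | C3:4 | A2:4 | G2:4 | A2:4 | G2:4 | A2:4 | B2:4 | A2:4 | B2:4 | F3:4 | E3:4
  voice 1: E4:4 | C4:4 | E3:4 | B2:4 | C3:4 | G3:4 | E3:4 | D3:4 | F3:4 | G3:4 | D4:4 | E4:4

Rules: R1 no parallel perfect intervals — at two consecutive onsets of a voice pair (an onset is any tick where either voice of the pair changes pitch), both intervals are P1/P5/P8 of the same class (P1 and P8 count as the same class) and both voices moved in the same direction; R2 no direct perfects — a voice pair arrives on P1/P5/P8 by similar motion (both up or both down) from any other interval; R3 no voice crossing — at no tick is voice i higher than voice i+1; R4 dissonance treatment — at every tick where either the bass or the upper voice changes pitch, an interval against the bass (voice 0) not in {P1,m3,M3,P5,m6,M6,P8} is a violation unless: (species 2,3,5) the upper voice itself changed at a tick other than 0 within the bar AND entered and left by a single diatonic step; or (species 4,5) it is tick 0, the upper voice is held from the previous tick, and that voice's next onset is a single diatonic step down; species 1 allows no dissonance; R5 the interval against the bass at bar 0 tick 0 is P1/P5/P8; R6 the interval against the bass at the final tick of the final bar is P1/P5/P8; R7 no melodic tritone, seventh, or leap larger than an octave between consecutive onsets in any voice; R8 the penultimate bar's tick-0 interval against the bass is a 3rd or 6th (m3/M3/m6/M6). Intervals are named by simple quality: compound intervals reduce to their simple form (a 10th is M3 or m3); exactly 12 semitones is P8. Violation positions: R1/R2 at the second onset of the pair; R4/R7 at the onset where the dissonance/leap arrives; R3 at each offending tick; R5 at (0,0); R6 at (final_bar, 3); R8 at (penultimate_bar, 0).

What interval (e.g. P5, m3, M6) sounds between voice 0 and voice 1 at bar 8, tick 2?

voice 0=A2 voice 1=F3 -> m6

m6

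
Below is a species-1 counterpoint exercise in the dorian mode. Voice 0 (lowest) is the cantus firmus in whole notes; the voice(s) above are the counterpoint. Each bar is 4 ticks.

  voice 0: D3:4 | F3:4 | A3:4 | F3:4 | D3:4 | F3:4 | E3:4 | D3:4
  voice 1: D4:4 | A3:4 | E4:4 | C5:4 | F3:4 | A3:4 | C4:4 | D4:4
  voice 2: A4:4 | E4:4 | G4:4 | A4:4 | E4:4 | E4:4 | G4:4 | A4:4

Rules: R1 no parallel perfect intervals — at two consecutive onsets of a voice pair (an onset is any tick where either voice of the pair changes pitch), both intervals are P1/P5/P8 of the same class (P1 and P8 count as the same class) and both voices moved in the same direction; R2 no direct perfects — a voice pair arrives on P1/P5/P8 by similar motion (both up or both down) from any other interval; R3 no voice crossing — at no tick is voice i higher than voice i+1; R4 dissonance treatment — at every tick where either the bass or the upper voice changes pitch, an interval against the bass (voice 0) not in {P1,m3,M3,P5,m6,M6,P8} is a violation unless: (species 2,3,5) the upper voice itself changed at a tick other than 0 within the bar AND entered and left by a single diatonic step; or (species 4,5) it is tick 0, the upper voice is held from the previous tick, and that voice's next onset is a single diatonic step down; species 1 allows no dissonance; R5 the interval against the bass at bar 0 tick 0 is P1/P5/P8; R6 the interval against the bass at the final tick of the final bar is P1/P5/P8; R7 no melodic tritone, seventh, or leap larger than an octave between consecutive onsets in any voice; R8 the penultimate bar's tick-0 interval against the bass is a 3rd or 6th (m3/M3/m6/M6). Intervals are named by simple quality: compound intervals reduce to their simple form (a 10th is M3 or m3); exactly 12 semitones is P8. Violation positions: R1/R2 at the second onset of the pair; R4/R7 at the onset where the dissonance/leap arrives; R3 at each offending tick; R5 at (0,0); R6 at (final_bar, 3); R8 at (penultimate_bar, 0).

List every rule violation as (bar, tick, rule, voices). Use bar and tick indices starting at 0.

bar 0: v0=D3 v1=D4 v2=A4 downbeat P5
bar 1: v0=F3 v1=A3 v2=E4 downbeat M7
bar 2: v0=A3 v1=E4 v2=G4 downbeat m7
bar 3: v0=F3 v1=C5 v2=A4 downbeat M3
bar 4: v0=D3 v1=F3 v2=E4 downbeat M2
bar 5: v0=F3 v1=A3 v2=E4 downbeat M7
bar 6: v0=E3 v1=C4 v2=G4 downbeat m3
bar 7: v0=D3 v1=D4 v2=A4 downbeat P5
  -> R1 @ bar 1 tick 0 v(1, 2): D4/A4 P5 -> A3/E4 P5 similar
  -> R4 @ bar 1 tick 0 v(0, 2): F3/E4 M7 untreated
  -> R2 @ bar 2 tick 0 v(0, 1): F3/A3 M3 -> A3/E4 P5 similar
  -> R4 @ bar 2 tick 0 v(0, 2): A3/G4 m7 untreated
  -> R3 @ bar 3 tick 0 v(1, 2): C5 above A4
  -> R3 @ bar 3 tick 1 v(1, 2): C5 above A4
  -> R3 @ bar 3 tick 2 v(1, 2): C5 above A4
  -> R3 @ bar 3 tick 3 v(1, 2): C5 above A4
  -> R4 @ bar 4 tick 0 v(0, 2): D3/E4 M2 untreated
  -> R7 @ bar 4 tick 0 v(1,): C5->F3 leap 19st
  -> R4 @ bar 5 tick 0 v(0, 2): F3/E4 M7 untreated
  -> R1 @ bar 6 tick 0 v(1, 2): A3/E4 P5 -> C4/G4 P5 similar
  -> R1 @ bar 7 tick 0 v(1, 2): C4/G4 P5 -> D4/A4 P5 similar

(1, 0, R1, (1, 2))
(1, 0, R4, (0, 2))
(2, 0, R2, (0, 1))
(2, 0, R4, (0, 2))
(3, 0, R3, (1, 2))
(3, 1, R3, (1, 2))
(3, 2, R3, (1, 2))
(3, 3, R3, (1, 2))
(4, 0, R4, (0, 2))
(4, 0, R7, (1,))
(5, 0, R4, (0, 2))
(6, 0, R1, (1, 2))
(7, 0, R1, (1, 2))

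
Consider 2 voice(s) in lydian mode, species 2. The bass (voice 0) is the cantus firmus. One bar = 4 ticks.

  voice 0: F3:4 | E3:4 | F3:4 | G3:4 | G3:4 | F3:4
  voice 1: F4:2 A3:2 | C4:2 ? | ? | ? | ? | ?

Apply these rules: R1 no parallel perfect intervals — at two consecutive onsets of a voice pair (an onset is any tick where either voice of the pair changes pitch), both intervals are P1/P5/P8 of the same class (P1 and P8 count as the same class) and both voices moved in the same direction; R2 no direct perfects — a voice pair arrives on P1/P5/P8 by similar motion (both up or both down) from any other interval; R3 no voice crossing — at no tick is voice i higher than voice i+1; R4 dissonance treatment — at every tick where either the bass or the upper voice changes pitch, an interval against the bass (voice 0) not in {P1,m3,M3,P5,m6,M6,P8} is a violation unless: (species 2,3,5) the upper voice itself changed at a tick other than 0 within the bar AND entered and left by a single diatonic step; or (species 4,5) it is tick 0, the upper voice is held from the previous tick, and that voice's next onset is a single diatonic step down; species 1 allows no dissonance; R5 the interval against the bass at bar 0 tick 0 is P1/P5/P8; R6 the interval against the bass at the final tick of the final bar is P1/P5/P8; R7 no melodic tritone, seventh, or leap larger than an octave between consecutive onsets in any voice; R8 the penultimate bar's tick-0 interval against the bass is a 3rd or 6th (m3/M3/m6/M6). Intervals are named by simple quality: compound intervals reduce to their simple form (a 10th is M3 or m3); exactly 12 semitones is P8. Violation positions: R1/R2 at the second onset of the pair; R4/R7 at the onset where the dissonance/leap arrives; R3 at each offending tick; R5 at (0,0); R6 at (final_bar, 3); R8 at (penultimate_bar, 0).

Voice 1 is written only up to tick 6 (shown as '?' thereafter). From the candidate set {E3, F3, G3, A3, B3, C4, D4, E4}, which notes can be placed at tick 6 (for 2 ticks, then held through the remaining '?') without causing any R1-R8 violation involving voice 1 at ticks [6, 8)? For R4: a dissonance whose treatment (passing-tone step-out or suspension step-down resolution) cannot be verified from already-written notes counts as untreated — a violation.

{B3, C4, E3, E4, G3}

E3: legal
F3: violates R4
G3: legal
A3: violates R4
B3: legal
C4: legal
D4: violates R4
E4: legal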